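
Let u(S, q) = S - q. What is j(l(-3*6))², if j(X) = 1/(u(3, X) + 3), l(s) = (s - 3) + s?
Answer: 1/2025 ≈ 0.00049383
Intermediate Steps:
l(s) = -3 + 2*s (l(s) = (-3 + s) + s = -3 + 2*s)
j(X) = 1/(6 - X) (j(X) = 1/((3 - X) + 3) = 1/(6 - X))
j(l(-3*6))² = (-1/(-6 + (-3 + 2*(-3*6))))² = (-1/(-6 + (-3 + 2*(-18))))² = (-1/(-6 + (-3 - 36)))² = (-1/(-6 - 39))² = (-1/(-45))² = (-1*(-1/45))² = (1/45)² = 1/2025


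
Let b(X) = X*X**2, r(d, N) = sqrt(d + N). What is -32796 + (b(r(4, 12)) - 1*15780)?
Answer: -48512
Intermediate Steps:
r(d, N) = sqrt(N + d)
b(X) = X**3
-32796 + (b(r(4, 12)) - 1*15780) = -32796 + ((sqrt(12 + 4))**3 - 1*15780) = -32796 + ((sqrt(16))**3 - 15780) = -32796 + (4**3 - 15780) = -32796 + (64 - 15780) = -32796 - 15716 = -48512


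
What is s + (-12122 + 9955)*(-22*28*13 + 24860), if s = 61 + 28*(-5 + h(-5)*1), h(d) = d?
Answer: -36518503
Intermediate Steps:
s = -219 (s = 61 + 28*(-5 - 5*1) = 61 + 28*(-5 - 5) = 61 + 28*(-10) = 61 - 280 = -219)
s + (-12122 + 9955)*(-22*28*13 + 24860) = -219 + (-12122 + 9955)*(-22*28*13 + 24860) = -219 - 2167*(-616*13 + 24860) = -219 - 2167*(-8008 + 24860) = -219 - 2167*16852 = -219 - 36518284 = -36518503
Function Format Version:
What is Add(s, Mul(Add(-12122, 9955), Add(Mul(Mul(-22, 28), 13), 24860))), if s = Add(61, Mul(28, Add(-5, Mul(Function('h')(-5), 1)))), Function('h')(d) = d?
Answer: -36518503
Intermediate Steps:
s = -219 (s = Add(61, Mul(28, Add(-5, Mul(-5, 1)))) = Add(61, Mul(28, Add(-5, -5))) = Add(61, Mul(28, -10)) = Add(61, -280) = -219)
Add(s, Mul(Add(-12122, 9955), Add(Mul(Mul(-22, 28), 13), 24860))) = Add(-219, Mul(Add(-12122, 9955), Add(Mul(Mul(-22, 28), 13), 24860))) = Add(-219, Mul(-2167, Add(Mul(-616, 13), 24860))) = Add(-219, Mul(-2167, Add(-8008, 24860))) = Add(-219, Mul(-2167, 16852)) = Add(-219, -36518284) = -36518503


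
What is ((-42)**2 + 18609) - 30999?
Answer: -10626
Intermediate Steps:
((-42)**2 + 18609) - 30999 = (1764 + 18609) - 30999 = 20373 - 30999 = -10626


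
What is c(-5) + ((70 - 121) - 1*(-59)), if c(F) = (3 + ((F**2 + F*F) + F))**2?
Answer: 2312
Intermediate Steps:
c(F) = (3 + F + 2*F**2)**2 (c(F) = (3 + ((F**2 + F**2) + F))**2 = (3 + (2*F**2 + F))**2 = (3 + (F + 2*F**2))**2 = (3 + F + 2*F**2)**2)
c(-5) + ((70 - 121) - 1*(-59)) = (3 - 5 + 2*(-5)**2)**2 + ((70 - 121) - 1*(-59)) = (3 - 5 + 2*25)**2 + (-51 + 59) = (3 - 5 + 50)**2 + 8 = 48**2 + 8 = 2304 + 8 = 2312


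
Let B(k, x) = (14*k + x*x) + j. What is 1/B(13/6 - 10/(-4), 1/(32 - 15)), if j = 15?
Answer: 867/69652 ≈ 0.012448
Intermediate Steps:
B(k, x) = 15 + x² + 14*k (B(k, x) = (14*k + x*x) + 15 = (14*k + x²) + 15 = (x² + 14*k) + 15 = 15 + x² + 14*k)
1/B(13/6 - 10/(-4), 1/(32 - 15)) = 1/(15 + (1/(32 - 15))² + 14*(13/6 - 10/(-4))) = 1/(15 + (1/17)² + 14*(13*(⅙) - 10*(-¼))) = 1/(15 + (1/17)² + 14*(13/6 + 5/2)) = 1/(15 + 1/289 + 14*(14/3)) = 1/(15 + 1/289 + 196/3) = 1/(69652/867) = 867/69652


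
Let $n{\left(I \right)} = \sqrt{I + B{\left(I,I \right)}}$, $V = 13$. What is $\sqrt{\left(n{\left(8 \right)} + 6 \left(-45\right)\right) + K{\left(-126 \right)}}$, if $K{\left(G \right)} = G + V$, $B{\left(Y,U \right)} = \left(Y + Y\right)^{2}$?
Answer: $\sqrt{-383 + 2 \sqrt{66}} \approx 19.151 i$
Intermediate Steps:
$B{\left(Y,U \right)} = 4 Y^{2}$ ($B{\left(Y,U \right)} = \left(2 Y\right)^{2} = 4 Y^{2}$)
$n{\left(I \right)} = \sqrt{I + 4 I^{2}}$
$K{\left(G \right)} = 13 + G$ ($K{\left(G \right)} = G + 13 = 13 + G$)
$\sqrt{\left(n{\left(8 \right)} + 6 \left(-45\right)\right) + K{\left(-126 \right)}} = \sqrt{\left(\sqrt{8 \left(1 + 4 \cdot 8\right)} + 6 \left(-45\right)\right) + \left(13 - 126\right)} = \sqrt{\left(\sqrt{8 \left(1 + 32\right)} - 270\right) - 113} = \sqrt{\left(\sqrt{8 \cdot 33} - 270\right) - 113} = \sqrt{\left(\sqrt{264} - 270\right) - 113} = \sqrt{\left(2 \sqrt{66} - 270\right) - 113} = \sqrt{\left(-270 + 2 \sqrt{66}\right) - 113} = \sqrt{-383 + 2 \sqrt{66}}$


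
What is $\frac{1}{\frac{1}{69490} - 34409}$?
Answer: $- \frac{69490}{2391081409} \approx -2.9062 \cdot 10^{-5}$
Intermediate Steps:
$\frac{1}{\frac{1}{69490} - 34409} = \frac{1}{- \frac{2391081409}{69490}} = - \frac{69490}{2391081409}$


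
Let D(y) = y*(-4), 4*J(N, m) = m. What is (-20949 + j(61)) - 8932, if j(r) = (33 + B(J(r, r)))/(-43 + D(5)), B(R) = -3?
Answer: -627511/21 ≈ -29881.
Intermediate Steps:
J(N, m) = m/4
D(y) = -4*y
j(r) = -10/21 (j(r) = (33 - 3)/(-43 - 4*5) = 30/(-43 - 20) = 30/(-63) = 30*(-1/63) = -10/21)
(-20949 + j(61)) - 8932 = (-20949 - 10/21) - 8932 = -439939/21 - 8932 = -627511/21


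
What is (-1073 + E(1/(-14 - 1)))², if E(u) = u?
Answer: 259081216/225 ≈ 1.1515e+6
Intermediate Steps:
(-1073 + E(1/(-14 - 1)))² = (-1073 + 1/(-14 - 1))² = (-1073 + 1/(-15))² = (-1073 - 1/15)² = (-16096/15)² = 259081216/225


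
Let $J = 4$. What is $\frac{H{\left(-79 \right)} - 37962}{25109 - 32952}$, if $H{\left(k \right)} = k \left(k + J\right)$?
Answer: $\frac{32037}{7843} \approx 4.0848$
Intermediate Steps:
$H{\left(k \right)} = k \left(4 + k\right)$ ($H{\left(k \right)} = k \left(k + 4\right) = k \left(4 + k\right)$)
$\frac{H{\left(-79 \right)} - 37962}{25109 - 32952} = \frac{- 79 \left(4 - 79\right) - 37962}{25109 - 32952} = \frac{\left(-79\right) \left(-75\right) - 37962}{-7843} = \left(5925 - 37962\right) \left(- \frac{1}{7843}\right) = \left(-32037\right) \left(- \frac{1}{7843}\right) = \frac{32037}{7843}$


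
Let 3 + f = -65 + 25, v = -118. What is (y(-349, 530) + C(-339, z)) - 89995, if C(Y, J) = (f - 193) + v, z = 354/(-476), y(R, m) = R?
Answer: -90698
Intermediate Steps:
f = -43 (f = -3 + (-65 + 25) = -3 - 40 = -43)
z = -177/238 (z = 354*(-1/476) = -177/238 ≈ -0.74370)
C(Y, J) = -354 (C(Y, J) = (-43 - 193) - 118 = -236 - 118 = -354)
(y(-349, 530) + C(-339, z)) - 89995 = (-349 - 354) - 89995 = -703 - 89995 = -90698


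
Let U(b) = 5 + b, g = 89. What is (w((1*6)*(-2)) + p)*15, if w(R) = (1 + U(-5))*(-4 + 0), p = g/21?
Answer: 25/7 ≈ 3.5714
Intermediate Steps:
p = 89/21 ≈ 4.2381
w(R) = -4 (w(R) = (1 + (5 - 5))*(-4 + 0) = (1 + 0)*(-4) = 1*(-4) = -4)
(w((1*6)*(-2)) + p)*15 = (-4 + 89/21)*15 = (5/21)*15 = 25/7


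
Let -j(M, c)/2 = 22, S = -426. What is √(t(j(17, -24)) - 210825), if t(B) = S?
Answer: I*√211251 ≈ 459.62*I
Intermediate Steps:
j(M, c) = -44 (j(M, c) = -2*22 = -44)
t(B) = -426
√(t(j(17, -24)) - 210825) = √(-426 - 210825) = √(-211251) = I*√211251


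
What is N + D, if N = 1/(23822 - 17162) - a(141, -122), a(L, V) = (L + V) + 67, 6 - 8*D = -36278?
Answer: 29633671/6660 ≈ 4449.5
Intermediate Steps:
D = 9071/2 (D = ¾ - ⅛*(-36278) = ¾ + 18139/4 = 9071/2 ≈ 4535.5)
a(L, V) = 67 + L + V
N = -572759/6660 (N = 1/(23822 - 17162) - (67 + 141 - 122) = 1/6660 - 1*86 = 1/6660 - 86 = -572759/6660 ≈ -86.000)
N + D = -572759/6660 + 9071/2 = 29633671/6660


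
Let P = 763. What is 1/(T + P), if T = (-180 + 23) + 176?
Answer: 1/782 ≈ 0.0012788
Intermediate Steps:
T = 19 (T = -157 + 176 = 19)
1/(T + P) = 1/(19 + 763) = 1/782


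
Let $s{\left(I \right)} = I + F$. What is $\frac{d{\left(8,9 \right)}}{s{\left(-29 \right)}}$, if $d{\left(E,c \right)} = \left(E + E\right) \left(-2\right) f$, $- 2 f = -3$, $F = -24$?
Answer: $\frac{48}{53} \approx 0.90566$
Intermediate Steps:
$f = \frac{3}{2}$ ($f = \left(- \frac{1}{2}\right) \left(-3\right) = \frac{3}{2} \approx 1.5$)
$d{\left(E,c \right)} = - 6 E$ ($d{\left(E,c \right)} = \left(E + E\right) \left(-2\right) \frac{3}{2} = 2 E \left(-2\right) \frac{3}{2} = - 4 E \frac{3}{2} = - 6 E$)
$s{\left(I \right)} = -24 + I$ ($s{\left(I \right)} = I - 24 = -24 + I$)
$\frac{d{\left(8,9 \right)}}{s{\left(-29 \right)}} = \frac{\left(-6\right) 8}{-24 - 29} = - \frac{48}{-53} = \left(-48\right) \left(- \frac{1}{53}\right) = \frac{48}{53}$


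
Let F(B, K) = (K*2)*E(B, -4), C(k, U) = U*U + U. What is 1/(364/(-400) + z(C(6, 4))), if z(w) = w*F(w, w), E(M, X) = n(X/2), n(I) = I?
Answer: -100/160091 ≈ -0.00062464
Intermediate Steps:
E(M, X) = X/2
C(k, U) = U + U² (C(k, U) = U² + U = U + U²)
F(B, K) = -4*K (F(B, K) = (K*2)*((½)*(-4)) = (2*K)*(-2) = -4*K)
z(w) = -4*w² (z(w) = w*(-4*w) = -4*w²)
1/(364/(-400) + z(C(6, 4))) = 1/(364/(-400) - 4*16*(1 + 4)²) = 1/(364*(-1/400) - 4*(4*5)²) = 1/(-91/100 - 4*20²) = 1/(-91/100 - 4*400) = 1/(-91/100 - 1600) = 1/(-160091/100) = -100/160091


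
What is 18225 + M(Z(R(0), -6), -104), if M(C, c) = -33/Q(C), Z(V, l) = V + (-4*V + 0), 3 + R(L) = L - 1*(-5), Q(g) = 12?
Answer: 72889/4 ≈ 18222.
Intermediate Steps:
R(L) = 2 + L (R(L) = -3 + (L - 1*(-5)) = -3 + (L + 5) = -3 + (5 + L) = 2 + L)
Z(V, l) = -3*V (Z(V, l) = V - 4*V = -3*V)
M(C, c) = -11/4 (M(C, c) = -33/12 = -33*1/12 = -11/4)
18225 + M(Z(R(0), -6), -104) = 18225 - 11/4 = 72889/4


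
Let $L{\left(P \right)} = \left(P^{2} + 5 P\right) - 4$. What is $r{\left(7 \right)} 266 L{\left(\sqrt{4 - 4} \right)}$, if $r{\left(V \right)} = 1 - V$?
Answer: $6384$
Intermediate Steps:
$L{\left(P \right)} = -4 + P^{2} + 5 P$
$r{\left(7 \right)} 266 L{\left(\sqrt{4 - 4} \right)} = \left(1 - 7\right) 266 \left(-4 + \left(\sqrt{4 - 4}\right)^{2} + 5 \sqrt{4 - 4}\right) = \left(1 - 7\right) 266 \left(-4 + \left(\sqrt{0}\right)^{2} + 5 \sqrt{0}\right) = - 6 \cdot 266 \left(-4 + 0^{2} + 5 \cdot 0\right) = - 6 \cdot 266 \left(-4 + 0 + 0\right) = - 6 \cdot 266 \left(-4\right) = \left(-6\right) \left(-1064\right) = 6384$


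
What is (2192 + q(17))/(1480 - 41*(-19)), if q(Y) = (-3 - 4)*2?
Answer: 242/251 ≈ 0.96414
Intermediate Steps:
q(Y) = -14 (q(Y) = -7*2 = -14)
(2192 + q(17))/(1480 - 41*(-19)) = (2192 - 14)/(1480 - 41*(-19)) = 2178/(1480 + 779) = 2178/2259 = 2178*(1/2259) = 242/251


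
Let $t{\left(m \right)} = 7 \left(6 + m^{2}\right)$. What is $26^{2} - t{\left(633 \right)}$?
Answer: $-2804189$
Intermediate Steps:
$t{\left(m \right)} = 42 + 7 m^{2}$
$26^{2} - t{\left(633 \right)} = 26^{2} - \left(42 + 7 \cdot 633^{2}\right) = 676 - \left(42 + 7 \cdot 400689\right) = 676 - \left(42 + 2804823\right) = 676 - 2804865 = -2804189$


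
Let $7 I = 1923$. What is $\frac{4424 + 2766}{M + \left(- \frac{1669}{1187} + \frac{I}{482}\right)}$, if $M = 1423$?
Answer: $\frac{28795504220}{5695678169} \approx 5.0557$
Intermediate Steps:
$I = \frac{1923}{7}$ ($I = \frac{1}{7} \cdot 1923 = \frac{1923}{7} \approx 274.71$)
$\frac{4424 + 2766}{M + \left(- \frac{1669}{1187} + \frac{I}{482}\right)} = \frac{4424 + 2766}{1423 + \left(- \frac{1669}{1187} + \frac{1923}{7 \cdot 482}\right)} = \frac{7190}{1423 + \left(\left(-1669\right) \frac{1}{1187} + \frac{1923}{7} \cdot \frac{1}{482}\right)} = \frac{7190}{1423 + \left(- \frac{1669}{1187} + \frac{1923}{3374}\right)} = \frac{7190}{1423 - \frac{3348605}{4004938}} = \frac{7190}{\frac{5695678169}{4004938}} = 7190 \cdot \frac{4004938}{5695678169} = \frac{28795504220}{5695678169}$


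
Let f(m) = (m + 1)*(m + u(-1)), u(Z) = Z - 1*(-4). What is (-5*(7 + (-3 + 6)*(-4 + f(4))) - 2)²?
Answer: 252004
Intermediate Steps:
u(Z) = 4 + Z (u(Z) = Z + 4 = 4 + Z)
f(m) = (1 + m)*(3 + m) (f(m) = (m + 1)*(m + (4 - 1)) = (1 + m)*(m + 3) = (1 + m)*(3 + m))
(-5*(7 + (-3 + 6)*(-4 + f(4))) - 2)² = (-5*(7 + (-3 + 6)*(-4 + (3 + 4² + 4*4))) - 2)² = (-5*(7 + 3*(-4 + (3 + 16 + 16))) - 2)² = (-5*(7 + 3*(-4 + 35)) - 2)² = (-5*(7 + 3*31) - 2)² = (-5*(7 + 93) - 2)² = (-5*100 - 2)² = (-500 - 2)² = (-502)² = 252004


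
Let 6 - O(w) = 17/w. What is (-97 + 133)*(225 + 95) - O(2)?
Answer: 23045/2 ≈ 11523.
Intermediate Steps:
O(w) = 6 - 17/w
(-97 + 133)*(225 + 95) - O(2) = (-97 + 133)*(225 + 95) - (6 - 17/2) = 36*320 - (6 - 17*½) = 11520 - (6 - 17/2) = 11520 - 1*(-5/2) = 11520 + 5/2 = 23045/2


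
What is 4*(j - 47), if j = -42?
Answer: -356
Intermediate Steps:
4*(j - 47) = 4*(-42 - 47) = 4*(-89) = -356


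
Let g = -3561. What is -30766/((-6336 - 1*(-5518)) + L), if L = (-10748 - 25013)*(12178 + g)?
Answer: 30766/308153355 ≈ 9.9840e-5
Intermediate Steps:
L = -308152537 (L = (-10748 - 25013)*(12178 - 3561) = -35761*8617 = -308152537)
-30766/((-6336 - 1*(-5518)) + L) = -30766/((-6336 - 1*(-5518)) - 308152537) = -30766/((-6336 + 5518) - 308152537) = -30766/(-818 - 308152537) = -30766/(-308153355) = -30766*(-1/308153355) = 30766/308153355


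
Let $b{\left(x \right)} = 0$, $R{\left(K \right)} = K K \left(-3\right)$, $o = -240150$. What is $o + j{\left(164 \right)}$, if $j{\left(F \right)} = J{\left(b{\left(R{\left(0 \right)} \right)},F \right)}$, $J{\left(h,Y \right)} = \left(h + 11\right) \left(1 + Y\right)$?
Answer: $-238335$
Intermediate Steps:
$R{\left(K \right)} = - 3 K^{2}$ ($R{\left(K \right)} = K^{2} \left(-3\right) = - 3 K^{2}$)
$J{\left(h,Y \right)} = \left(1 + Y\right) \left(11 + h\right)$ ($J{\left(h,Y \right)} = \left(11 + h\right) \left(1 + Y\right) = \left(1 + Y\right) \left(11 + h\right)$)
$j{\left(F \right)} = 11 + 11 F$ ($j{\left(F \right)} = 11 + 0 + 11 F + F 0 = 11 + 0 + 11 F + 0 = 11 + 11 F$)
$o + j{\left(164 \right)} = -240150 + \left(11 + 11 \cdot 164\right) = -240150 + \left(11 + 1804\right) = -240150 + 1815 = -238335$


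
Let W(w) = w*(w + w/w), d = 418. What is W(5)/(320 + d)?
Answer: 5/123 ≈ 0.040650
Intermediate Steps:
W(w) = w*(1 + w) (W(w) = w*(w + 1) = w*(1 + w))
W(5)/(320 + d) = (5*(1 + 5))/(320 + 418) = (5*6)/738 = (1/738)*30 = 5/123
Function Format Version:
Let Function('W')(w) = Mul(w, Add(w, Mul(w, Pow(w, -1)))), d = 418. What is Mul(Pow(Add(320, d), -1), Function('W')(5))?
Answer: Rational(5, 123) ≈ 0.040650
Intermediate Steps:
Function('W')(w) = Mul(w, Add(1, w)) (Function('W')(w) = Mul(w, Add(w, 1)) = Mul(w, Add(1, w)))
Mul(Pow(Add(320, d), -1), Function('W')(5)) = Mul(Pow(Add(320, 418), -1), Mul(5, Add(1, 5))) = Mul(Pow(738, -1), Mul(5, 6)) = Mul(Rational(1, 738), 30) = Rational(5, 123)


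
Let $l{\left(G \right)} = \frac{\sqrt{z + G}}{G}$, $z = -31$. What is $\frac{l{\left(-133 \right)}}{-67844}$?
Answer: $\frac{i \sqrt{41}}{4511626} \approx 1.4193 \cdot 10^{-6} i$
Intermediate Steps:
$l{\left(G \right)} = \frac{\sqrt{-31 + G}}{G}$
$\frac{l{\left(-133 \right)}}{-67844} = \frac{\frac{1}{-133} \sqrt{-31 - 133}}{-67844} = - \frac{\sqrt{-164}}{133} \left(- \frac{1}{67844}\right) = - \frac{2 i \sqrt{41}}{133} \left(- \frac{1}{67844}\right) = \frac{i \sqrt{41}}{4511626}$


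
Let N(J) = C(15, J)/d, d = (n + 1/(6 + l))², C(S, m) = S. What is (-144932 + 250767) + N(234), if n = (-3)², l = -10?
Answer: 25929623/245 ≈ 1.0584e+5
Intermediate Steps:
n = 9
d = 1225/16 (d = (9 + 1/(6 - 10))² = (9 + 1/(-4))² = (9 - ¼)² = (35/4)² = 1225/16 ≈ 76.563)
N(J) = 48/245 (N(J) = 15/(1225/16) = 15*(16/1225) = 48/245)
(-144932 + 250767) + N(234) = (-144932 + 250767) + 48/245 = 105835 + 48/245 = 25929623/245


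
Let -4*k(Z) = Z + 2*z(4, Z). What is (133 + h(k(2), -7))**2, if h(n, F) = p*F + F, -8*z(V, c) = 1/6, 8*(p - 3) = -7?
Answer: 790321/64 ≈ 12349.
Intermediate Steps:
p = 17/8 (p = 3 + (1/8)*(-7) = 3 - 7/8 = 17/8 ≈ 2.1250)
z(V, c) = -1/48 (z(V, c) = -1/8/6 = -1/8*1/6 = -1/48)
k(Z) = 1/96 - Z/4 (k(Z) = -(Z + 2*(-1/48))/4 = -(Z - 1/24)/4 = -(-1/24 + Z)/4 = 1/96 - Z/4)
h(n, F) = 25*F/8 (h(n, F) = 17*F/8 + F = 25*F/8)
(133 + h(k(2), -7))**2 = (133 + (25/8)*(-7))**2 = (133 - 175/8)**2 = (889/8)**2 = 790321/64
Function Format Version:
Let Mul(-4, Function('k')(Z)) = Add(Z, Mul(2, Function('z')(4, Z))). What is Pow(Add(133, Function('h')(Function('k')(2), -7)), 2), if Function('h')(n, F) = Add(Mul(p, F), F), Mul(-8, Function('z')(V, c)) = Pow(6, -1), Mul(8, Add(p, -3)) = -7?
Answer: Rational(790321, 64) ≈ 12349.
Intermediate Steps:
p = Rational(17, 8) (p = Add(3, Mul(Rational(1, 8), -7)) = Add(3, Rational(-7, 8)) = Rational(17, 8) ≈ 2.1250)
Function('z')(V, c) = Rational(-1, 48) (Function('z')(V, c) = Mul(Rational(-1, 8), Pow(6, -1)) = Mul(Rational(-1, 8), Rational(1, 6)) = Rational(-1, 48))
Function('k')(Z) = Add(Rational(1, 96), Mul(Rational(-1, 4), Z)) (Function('k')(Z) = Mul(Rational(-1, 4), Add(Z, Mul(2, Rational(-1, 48)))) = Mul(Rational(-1, 4), Add(Z, Rational(-1, 24))) = Mul(Rational(-1, 4), Add(Rational(-1, 24), Z)) = Add(Rational(1, 96), Mul(Rational(-1, 4), Z)))
Function('h')(n, F) = Mul(Rational(25, 8), F) (Function('h')(n, F) = Add(Mul(Rational(17, 8), F), F) = Mul(Rational(25, 8), F))
Pow(Add(133, Function('h')(Function('k')(2), -7)), 2) = Pow(Add(133, Mul(Rational(25, 8), -7)), 2) = Pow(Add(133, Rational(-175, 8)), 2) = Pow(Rational(889, 8), 2) = Rational(790321, 64)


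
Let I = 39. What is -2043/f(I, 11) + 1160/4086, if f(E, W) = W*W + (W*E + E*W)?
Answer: -3606029/2000097 ≈ -1.8029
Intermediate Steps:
f(E, W) = W² + 2*E*W (f(E, W) = W² + (E*W + E*W) = W² + 2*E*W)
-2043/f(I, 11) + 1160/4086 = -2043*1/(11*(11 + 2*39)) + 1160/4086 = -2043*1/(11*(11 + 78)) + 1160*(1/4086) = -2043/(11*89) + 580/2043 = -2043/979 + 580/2043 = -3606029/2000097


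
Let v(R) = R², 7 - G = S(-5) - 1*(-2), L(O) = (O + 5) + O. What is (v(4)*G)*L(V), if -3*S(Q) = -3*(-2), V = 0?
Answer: 560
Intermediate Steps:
S(Q) = -2 (S(Q) = -(-1)*(-2) = -⅓*6 = -2)
L(O) = 5 + 2*O (L(O) = (5 + O) + O = 5 + 2*O)
G = 7 (G = 7 - (-2 - 1*(-2)) = 7 - (-2 + 2) = 7 - 1*0 = 7 + 0 = 7)
(v(4)*G)*L(V) = (4²*7)*(5 + 2*0) = (16*7)*(5 + 0) = 112*5 = 560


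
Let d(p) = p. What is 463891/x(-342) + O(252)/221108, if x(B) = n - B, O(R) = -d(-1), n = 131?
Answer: 102570011701/104584084 ≈ 980.74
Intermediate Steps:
O(R) = 1 (O(R) = -1*(-1) = 1)
x(B) = 131 - B
463891/x(-342) + O(252)/221108 = 463891/(131 - 1*(-342)) + 1/221108 = 463891/(131 + 342) + 1*(1/221108) = 463891/473 + 1/221108 = 102570011701/104584084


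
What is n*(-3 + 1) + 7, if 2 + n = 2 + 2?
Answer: 3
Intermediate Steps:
n = 2 (n = -2 + (2 + 2) = -2 + 4 = 2)
n*(-3 + 1) + 7 = 2*(-3 + 1) + 7 = 2*(-2) + 7 = -4 + 7 = 3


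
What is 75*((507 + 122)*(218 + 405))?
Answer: 29390025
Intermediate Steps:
75*((507 + 122)*(218 + 405)) = 75*(629*623) = 75*391867 = 29390025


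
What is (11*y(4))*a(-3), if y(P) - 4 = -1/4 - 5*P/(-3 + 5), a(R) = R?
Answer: 825/4 ≈ 206.25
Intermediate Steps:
y(P) = 15/4 - 5*P/2 (y(P) = 4 + (-1/4 - 5*P/(-3 + 5)) = 4 + (-1*¼ - 5*P/2) = 4 + (-¼ - 5*P/2) = 15/4 - 5*P/2)
(11*y(4))*a(-3) = (11*(15/4 - 5/2*4))*(-3) = (11*(15/4 - 10))*(-3) = (11*(-25/4))*(-3) = -275/4*(-3) = 825/4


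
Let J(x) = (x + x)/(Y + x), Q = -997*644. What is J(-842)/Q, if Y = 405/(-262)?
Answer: -110302/35475701653 ≈ -3.1092e-6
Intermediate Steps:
Y = -405/262 (Y = 405*(-1/262) = -405/262 ≈ -1.5458)
Q = -642068
J(x) = 2*x/(-405/262 + x) (J(x) = (x + x)/(-405/262 + x) = (2*x)/(-405/262 + x) = 2*x/(-405/262 + x))
J(-842)/Q = (524*(-842)/(-405 + 262*(-842)))/(-642068) = (524*(-842)/(-405 - 220604))*(-1/642068) = (524*(-842)/(-221009))*(-1/642068) = (524*(-842)*(-1/221009))*(-1/642068) = (441208/221009)*(-1/642068) = -110302/35475701653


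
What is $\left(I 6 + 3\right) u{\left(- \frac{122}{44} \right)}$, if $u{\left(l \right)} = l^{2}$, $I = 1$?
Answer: $\frac{33489}{484} \approx 69.192$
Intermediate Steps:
$\left(I 6 + 3\right) u{\left(- \frac{122}{44} \right)} = \left(1 \cdot 6 + 3\right) \left(- \frac{122}{44}\right)^{2} = \left(6 + 3\right) \left(\left(-122\right) \frac{1}{44}\right)^{2} = 9 \left(- \frac{61}{22}\right)^{2} = 9 \cdot \frac{3721}{484} = \frac{33489}{484}$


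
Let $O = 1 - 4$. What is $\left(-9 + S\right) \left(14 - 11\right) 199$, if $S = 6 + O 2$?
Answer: $-5373$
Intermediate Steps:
$O = -3$
$S = 0$ ($S = 6 - 6 = 0$)
$\left(-9 + S\right) \left(14 - 11\right) 199 = \left(-9 + 0\right) \left(14 - 11\right) 199 = \left(-9\right) 3 \cdot 199 = \left(-27\right) 199 = -5373$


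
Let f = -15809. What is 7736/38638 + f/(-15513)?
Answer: 365418355/299695647 ≈ 1.2193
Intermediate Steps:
7736/38638 + f/(-15513) = 7736/38638 - 15809/(-15513) = 7736*(1/38638) - 15809*(-1/15513) = 3868/19319 + 15809/15513 = 365418355/299695647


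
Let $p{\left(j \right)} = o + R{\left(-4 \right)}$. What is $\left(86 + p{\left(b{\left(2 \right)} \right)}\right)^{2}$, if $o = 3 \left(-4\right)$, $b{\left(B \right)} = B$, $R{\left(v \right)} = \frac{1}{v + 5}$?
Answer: $5625$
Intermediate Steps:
$R{\left(v \right)} = \frac{1}{5 + v}$
$o = -12$
$p{\left(j \right)} = -11$ ($p{\left(j \right)} = -12 + \frac{1}{5 - 4} = -12 + 1^{-1} = -12 + 1 = -11$)
$\left(86 + p{\left(b{\left(2 \right)} \right)}\right)^{2} = \left(86 - 11\right)^{2} = 75^{2} = 5625$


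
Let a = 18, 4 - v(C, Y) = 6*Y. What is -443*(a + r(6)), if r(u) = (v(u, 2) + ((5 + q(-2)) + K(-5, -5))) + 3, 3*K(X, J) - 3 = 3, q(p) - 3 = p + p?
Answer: -8417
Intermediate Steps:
v(C, Y) = 4 - 6*Y
q(p) = 3 + 2*p (q(p) = 3 + (p + p) = 3 + 2*p)
K(X, J) = 2 (K(X, J) = 1 + (1/3)*3 = 1 + 1 = 2)
r(u) = 1 (r(u) = ((4 - 6*2) + ((5 + (3 + 2*(-2))) + 2)) + 3 = ((4 - 12) + ((5 + (3 - 4)) + 2)) + 3 = (-8 + ((5 - 1) + 2)) + 3 = (-8 + (4 + 2)) + 3 = (-8 + 6) + 3 = -2 + 3 = 1)
-443*(a + r(6)) = -443*(18 + 1) = -443*19 = -8417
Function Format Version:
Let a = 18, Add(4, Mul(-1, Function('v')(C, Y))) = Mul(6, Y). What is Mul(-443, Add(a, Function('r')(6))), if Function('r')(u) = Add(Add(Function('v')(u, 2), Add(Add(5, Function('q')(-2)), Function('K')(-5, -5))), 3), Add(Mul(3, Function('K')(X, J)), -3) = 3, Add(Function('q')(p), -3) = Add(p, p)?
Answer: -8417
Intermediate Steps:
Function('v')(C, Y) = Add(4, Mul(-6, Y)) (Function('v')(C, Y) = Add(4, Mul(-1, Mul(6, Y))) = Add(4, Mul(-6, Y)))
Function('q')(p) = Add(3, Mul(2, p)) (Function('q')(p) = Add(3, Add(p, p)) = Add(3, Mul(2, p)))
Function('K')(X, J) = 2 (Function('K')(X, J) = Add(1, Mul(Rational(1, 3), 3)) = Add(1, 1) = 2)
Function('r')(u) = 1 (Function('r')(u) = Add(Add(Add(4, Mul(-6, 2)), Add(Add(5, Add(3, Mul(2, -2))), 2)), 3) = Add(Add(Add(4, -12), Add(Add(5, Add(3, -4)), 2)), 3) = Add(Add(-8, Add(Add(5, -1), 2)), 3) = Add(Add(-8, Add(4, 2)), 3) = Add(Add(-8, 6), 3) = Add(-2, 3) = 1)
Mul(-443, Add(a, Function('r')(6))) = Mul(-443, Add(18, 1)) = Mul(-443, 19) = -8417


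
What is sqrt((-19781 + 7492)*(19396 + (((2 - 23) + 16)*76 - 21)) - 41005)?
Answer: 4*I*sqrt(14591910) ≈ 15280.0*I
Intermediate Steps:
sqrt((-19781 + 7492)*(19396 + (((2 - 23) + 16)*76 - 21)) - 41005) = sqrt(-12289*(19396 + ((-21 + 16)*76 - 21)) - 41005) = sqrt(-12289*(19396 + (-5*76 - 21)) - 41005) = sqrt(-12289*(19396 + (-380 - 21)) - 41005) = sqrt(-12289*(19396 - 401) - 41005) = sqrt(-12289*18995 - 41005) = sqrt(-233429555 - 41005) = sqrt(-233470560) = 4*I*sqrt(14591910)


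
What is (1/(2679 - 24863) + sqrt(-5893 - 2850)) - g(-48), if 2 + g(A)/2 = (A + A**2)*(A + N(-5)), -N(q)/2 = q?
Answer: 3803668639/22184 + I*sqrt(8743) ≈ 1.7146e+5 + 93.504*I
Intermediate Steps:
N(q) = -2*q
g(A) = -4 + 2*(10 + A)*(A + A**2) (g(A) = -4 + 2*((A + A**2)*(A - 2*(-5))) = -4 + 2*((A + A**2)*(A + 10)) = -4 + 2*((A + A**2)*(10 + A)) = -4 + 2*((10 + A)*(A + A**2)) = -4 + 2*(10 + A)*(A + A**2))
(1/(2679 - 24863) + sqrt(-5893 - 2850)) - g(-48) = (1/(2679 - 24863) + sqrt(-5893 - 2850)) - (-4 + 2*(-48)**3 + 20*(-48) + 22*(-48)**2) = (1/(-22184) + sqrt(-8743)) - (-4 + 2*(-110592) - 960 + 22*2304) = (-1/22184 + I*sqrt(8743)) - (-4 - 221184 - 960 + 50688) = (-1/22184 + I*sqrt(8743)) - 1*(-171460) = (-1/22184 + I*sqrt(8743)) + 171460 = 3803668639/22184 + I*sqrt(8743)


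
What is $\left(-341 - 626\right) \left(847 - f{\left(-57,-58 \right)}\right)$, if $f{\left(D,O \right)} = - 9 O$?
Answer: $-314275$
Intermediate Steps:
$\left(-341 - 626\right) \left(847 - f{\left(-57,-58 \right)}\right) = \left(-341 - 626\right) \left(847 - \left(-9\right) \left(-58\right)\right) = - 967 \left(847 - 522\right) = \left(-967\right) 325 = -314275$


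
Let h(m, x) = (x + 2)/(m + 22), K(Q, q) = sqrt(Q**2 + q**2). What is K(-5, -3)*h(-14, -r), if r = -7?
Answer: 9*sqrt(34)/8 ≈ 6.5598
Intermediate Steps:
h(m, x) = (2 + x)/(22 + m)
K(-5, -3)*h(-14, -r) = sqrt((-5)**2 + (-3)**2)*((2 - 1*(-7))/(22 - 14)) = sqrt(25 + 9)*((2 + 7)/8) = sqrt(34)*((1/8)*9) = sqrt(34)*(9/8) = 9*sqrt(34)/8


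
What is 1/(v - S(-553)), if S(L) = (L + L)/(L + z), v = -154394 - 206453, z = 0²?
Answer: -1/360849 ≈ -2.7712e-6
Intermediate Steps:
z = 0
v = -360847
S(L) = 2 (S(L) = (L + L)/(L + 0) = (2*L)/L = 2)
1/(v - S(-553)) = 1/(-360847 - 1*2) = 1/(-360847 - 2) = 1/(-360849) = -1/360849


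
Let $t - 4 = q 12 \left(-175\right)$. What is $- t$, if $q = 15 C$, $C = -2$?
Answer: $-63004$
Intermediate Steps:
$q = -30$ ($q = 15 \left(-2\right) = -30$)
$t = 63004$ ($t = 4 + \left(-30\right) 12 \left(-175\right) = 4 - -63000 = 4 + 63000 = 63004$)
$- t = \left(-1\right) 63004 = -63004$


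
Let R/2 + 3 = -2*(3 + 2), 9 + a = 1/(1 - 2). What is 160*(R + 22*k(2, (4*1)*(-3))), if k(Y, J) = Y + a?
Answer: -32320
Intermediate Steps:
a = -10 (a = -9 + 1/(1 - 2) = -9 + 1/(-1) = -9 - 1 = -10)
k(Y, J) = -10 + Y (k(Y, J) = Y - 10 = -10 + Y)
R = -26 (R = -6 + 2*(-2*(3 + 2)) = -6 + 2*(-2*5) = -6 + 2*(-10) = -6 - 20 = -26)
160*(R + 22*k(2, (4*1)*(-3))) = 160*(-26 + 22*(-10 + 2)) = 160*(-26 + 22*(-8)) = 160*(-26 - 176) = 160*(-202) = -32320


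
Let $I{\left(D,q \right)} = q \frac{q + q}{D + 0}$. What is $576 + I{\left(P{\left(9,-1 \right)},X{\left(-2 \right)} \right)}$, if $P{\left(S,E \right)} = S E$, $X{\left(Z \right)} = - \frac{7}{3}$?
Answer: $\frac{46558}{81} \approx 574.79$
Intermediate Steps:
$X{\left(Z \right)} = - \frac{7}{3}$ ($X{\left(Z \right)} = \left(-7\right) \frac{1}{3} = - \frac{7}{3}$)
$P{\left(S,E \right)} = E S$
$I{\left(D,q \right)} = \frac{2 q^{2}}{D}$ ($I{\left(D,q \right)} = q \frac{2 q}{D} = \frac{2 q^{2}}{D}$)
$576 + I{\left(P{\left(9,-1 \right)},X{\left(-2 \right)} \right)} = 576 + \frac{2 \left(- \frac{7}{3}\right)^{2}}{\left(-1\right) 9} = 576 + 2 \frac{1}{-9} \cdot \frac{49}{9} = 576 + 2 \left(- \frac{1}{9}\right) \frac{49}{9} = 576 - \frac{98}{81} = \frac{46558}{81}$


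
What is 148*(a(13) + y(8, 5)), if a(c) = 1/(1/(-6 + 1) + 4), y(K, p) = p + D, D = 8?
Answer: 37296/19 ≈ 1962.9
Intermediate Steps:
y(K, p) = 8 + p (y(K, p) = p + 8 = 8 + p)
a(c) = 5/19 (a(c) = 1/(1/(-5) + 4) = 1/(-⅕ + 4) = 1/(19/5) = 5/19)
148*(a(13) + y(8, 5)) = 148*(5/19 + (8 + 5)) = 148*(5/19 + 13) = 148*(252/19) = 37296/19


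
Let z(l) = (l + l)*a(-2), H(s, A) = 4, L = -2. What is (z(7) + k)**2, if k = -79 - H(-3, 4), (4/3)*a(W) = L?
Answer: 10816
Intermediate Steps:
a(W) = -3/2 (a(W) = (3/4)*(-2) = -3/2)
z(l) = -3*l (z(l) = (l + l)*(-3/2) = (2*l)*(-3/2) = -3*l)
k = -83 (k = -79 - 1*4 = -79 - 4 = -83)
(z(7) + k)**2 = (-3*7 - 83)**2 = (-21 - 83)**2 = (-104)**2 = 10816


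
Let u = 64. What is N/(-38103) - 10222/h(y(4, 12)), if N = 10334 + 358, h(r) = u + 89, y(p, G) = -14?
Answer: -130374914/1943253 ≈ -67.091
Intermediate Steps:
h(r) = 153 (h(r) = 64 + 89 = 153)
N = 10692
N/(-38103) - 10222/h(y(4, 12)) = 10692/(-38103) - 10222/153 = 10692*(-1/38103) - 10222*1/153 = -3564/12701 - 10222/153 = -130374914/1943253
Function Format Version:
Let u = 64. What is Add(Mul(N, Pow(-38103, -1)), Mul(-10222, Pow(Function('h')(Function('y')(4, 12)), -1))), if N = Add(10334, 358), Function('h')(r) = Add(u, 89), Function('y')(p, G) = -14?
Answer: Rational(-130374914, 1943253) ≈ -67.091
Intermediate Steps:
Function('h')(r) = 153 (Function('h')(r) = Add(64, 89) = 153)
N = 10692
Add(Mul(N, Pow(-38103, -1)), Mul(-10222, Pow(Function('h')(Function('y')(4, 12)), -1))) = Add(Mul(10692, Pow(-38103, -1)), Mul(-10222, Pow(153, -1))) = Add(Mul(10692, Rational(-1, 38103)), Mul(-10222, Rational(1, 153))) = Add(Rational(-3564, 12701), Rational(-10222, 153)) = Rational(-130374914, 1943253)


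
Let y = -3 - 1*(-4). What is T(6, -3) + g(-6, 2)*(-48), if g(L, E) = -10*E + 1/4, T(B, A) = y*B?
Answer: 954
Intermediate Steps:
y = 1 (y = -3 + 4 = 1)
T(B, A) = B (T(B, A) = 1*B = B)
g(L, E) = ¼ - 10*E (g(L, E) = -10*E + ¼ = ¼ - 10*E)
T(6, -3) + g(-6, 2)*(-48) = 6 + (¼ - 10*2)*(-48) = 6 + (¼ - 20)*(-48) = 6 - 79/4*(-48) = 6 + 948 = 954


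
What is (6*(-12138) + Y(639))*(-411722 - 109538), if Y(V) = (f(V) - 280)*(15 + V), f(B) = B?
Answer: -84422227080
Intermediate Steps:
Y(V) = (-280 + V)*(15 + V) (Y(V) = (V - 280)*(15 + V) = (-280 + V)*(15 + V))
(6*(-12138) + Y(639))*(-411722 - 109538) = (6*(-12138) + (-4200 + 639² - 265*639))*(-411722 - 109538) = (-72828 + (-4200 + 408321 - 169335))*(-521260) = (-72828 + 234786)*(-521260) = 161958*(-521260) = -84422227080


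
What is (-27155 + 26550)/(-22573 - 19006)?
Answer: 605/41579 ≈ 0.014551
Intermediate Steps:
(-27155 + 26550)/(-22573 - 19006) = -605/(-41579) = -605*(-1/41579) = 605/41579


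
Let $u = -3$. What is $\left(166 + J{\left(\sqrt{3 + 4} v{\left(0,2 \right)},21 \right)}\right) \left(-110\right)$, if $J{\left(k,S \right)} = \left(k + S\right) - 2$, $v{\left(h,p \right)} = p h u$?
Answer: $-20350$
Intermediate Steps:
$v{\left(h,p \right)} = - 3 h p$ ($v{\left(h,p \right)} = p h \left(-3\right) = h p \left(-3\right) = - 3 h p$)
$J{\left(k,S \right)} = -2 + S + k$ ($J{\left(k,S \right)} = \left(S + k\right) - 2 = -2 + S + k$)
$\left(166 + J{\left(\sqrt{3 + 4} v{\left(0,2 \right)},21 \right)}\right) \left(-110\right) = \left(166 + \left(-2 + 21 + \sqrt{3 + 4} \left(\left(-3\right) 0 \cdot 2\right)\right)\right) \left(-110\right) = \left(166 + \left(-2 + 21 + \sqrt{7} \cdot 0\right)\right) \left(-110\right) = \left(166 + \left(-2 + 21 + 0\right)\right) \left(-110\right) = \left(166 + 19\right) \left(-110\right) = 185 \left(-110\right) = -20350$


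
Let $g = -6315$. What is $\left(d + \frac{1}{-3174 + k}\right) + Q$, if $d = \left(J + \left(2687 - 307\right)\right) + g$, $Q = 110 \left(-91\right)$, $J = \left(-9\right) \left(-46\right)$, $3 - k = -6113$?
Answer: $- \frac{39808201}{2942} \approx -13531.0$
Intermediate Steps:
$k = 6116$ ($k = 3 - -6113 = 3 + 6113 = 6116$)
$J = 414$
$Q = -10010$
$d = -3521$ ($d = \left(414 + \left(2687 - 307\right)\right) - 6315 = \left(414 + 2380\right) - 6315 = 2794 - 6315 = -3521$)
$\left(d + \frac{1}{-3174 + k}\right) + Q = \left(-3521 + \frac{1}{-3174 + 6116}\right) - 10010 = \left(-3521 + \frac{1}{2942}\right) - 10010 = - \frac{10358781}{2942} - 10010 = - \frac{39808201}{2942}$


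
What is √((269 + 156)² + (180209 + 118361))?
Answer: √479195 ≈ 692.24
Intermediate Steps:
√((269 + 156)² + (180209 + 118361)) = √(425² + 298570) = √(180625 + 298570) = √479195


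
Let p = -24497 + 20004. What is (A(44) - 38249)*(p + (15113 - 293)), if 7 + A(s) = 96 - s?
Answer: -394532708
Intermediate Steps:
p = -4493
A(s) = 89 - s (A(s) = -7 + (96 - s) = 89 - s)
(A(44) - 38249)*(p + (15113 - 293)) = ((89 - 1*44) - 38249)*(-4493 + (15113 - 293)) = ((89 - 44) - 38249)*(-4493 + 14820) = (45 - 38249)*10327 = -38204*10327 = -394532708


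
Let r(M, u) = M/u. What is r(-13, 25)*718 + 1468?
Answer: 27366/25 ≈ 1094.6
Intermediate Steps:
r(-13, 25)*718 + 1468 = -13/25*718 + 1468 = -9334/25 + 1468 = 27366/25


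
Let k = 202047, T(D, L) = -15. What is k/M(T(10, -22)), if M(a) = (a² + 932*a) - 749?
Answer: -202047/14504 ≈ -13.930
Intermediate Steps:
M(a) = -749 + a² + 932*a
k/M(T(10, -22)) = 202047/(-749 + (-15)² + 932*(-15)) = 202047/(-749 + 225 - 13980) = 202047/(-14504) = 202047*(-1/14504) = -202047/14504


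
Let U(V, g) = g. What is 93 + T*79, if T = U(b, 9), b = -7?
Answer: 804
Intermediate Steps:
T = 9
93 + T*79 = 93 + 9*79 = 93 + 711 = 804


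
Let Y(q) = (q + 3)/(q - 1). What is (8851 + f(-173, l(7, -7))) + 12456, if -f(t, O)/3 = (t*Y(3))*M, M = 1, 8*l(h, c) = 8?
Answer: 22864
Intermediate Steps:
Y(q) = (3 + q)/(-1 + q)
l(h, c) = 1 (l(h, c) = (⅛)*8 = 1)
f(t, O) = -9*t (f(t, O) = -3*t*((3 + 3)/(-1 + 3)) = -3*t*(6/2) = -3*t*((½)*6) = -3*t*3 = -3*3*t = -9*t)
(8851 + f(-173, l(7, -7))) + 12456 = (8851 - 9*(-173)) + 12456 = (8851 + 1557) + 12456 = 10408 + 12456 = 22864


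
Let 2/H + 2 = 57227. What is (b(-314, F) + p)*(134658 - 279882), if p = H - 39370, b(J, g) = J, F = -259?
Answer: 109930545198384/19075 ≈ 5.7631e+9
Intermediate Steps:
H = 2/57225 (H = 2/(-2 + 57227) = 2/57225 ≈ 3.4950e-5)
p = -2252948248/57225 (p = 2/57225 - 39370 = -2252948248/57225 ≈ -39370.)
(b(-314, F) + p)*(134658 - 279882) = (-314 - 2252948248/57225)*(134658 - 279882) = -2270916898/57225*(-145224) = 109930545198384/19075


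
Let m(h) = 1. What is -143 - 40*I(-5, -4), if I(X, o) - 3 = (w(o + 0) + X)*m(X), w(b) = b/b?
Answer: -103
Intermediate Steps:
w(b) = 1
I(X, o) = 4 + X (I(X, o) = 3 + (1 + X)*1 = 3 + (1 + X) = 4 + X)
-143 - 40*I(-5, -4) = -143 - 40*(4 - 5) = -143 - 40*(-1) = -143 + 40 = -103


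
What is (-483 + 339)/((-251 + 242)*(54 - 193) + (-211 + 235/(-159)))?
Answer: -22896/165125 ≈ -0.13866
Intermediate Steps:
(-483 + 339)/((-251 + 242)*(54 - 193) + (-211 + 235/(-159))) = -144/(-9*(-139) + (-211 + 235*(-1/159))) = -144/(1251 + (-211 - 235/159)) = -144/(1251 - 33784/159) = -144/165125/159 = -144*159/165125 = -22896/165125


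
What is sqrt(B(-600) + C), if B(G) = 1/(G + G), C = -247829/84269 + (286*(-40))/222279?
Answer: I*sqrt(46675582947656035696363)/124874860340 ≈ 1.7301*I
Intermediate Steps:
C = -56051219651/18731229051 (C = -247829*1/84269 - 11440*1/222279 = -247829/84269 - 11440/222279 = -56051219651/18731229051 ≈ -2.9924)
B(G) = 1/(2*G)
sqrt(B(-600) + C) = sqrt((1/2)/(-600) - 56051219651/18731229051) = sqrt((1/2)*(-1/600) - 56051219651/18731229051) = sqrt(-1/1200 - 56051219651/18731229051) = sqrt(-7475577201139/2497497206800) = I*sqrt(46675582947656035696363)/124874860340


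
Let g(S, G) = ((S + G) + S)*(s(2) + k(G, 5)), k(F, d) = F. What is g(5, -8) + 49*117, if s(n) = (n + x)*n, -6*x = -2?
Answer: 17179/3 ≈ 5726.3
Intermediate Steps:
x = 1/3 (x = -1/6*(-2) = 1/3 ≈ 0.33333)
s(n) = n*(1/3 + n) (s(n) = (n + 1/3)*n = (1/3 + n)*n = n*(1/3 + n))
g(S, G) = (14/3 + G)*(G + 2*S) (g(S, G) = ((S + G) + S)*(2*(1/3 + 2) + G) = ((G + S) + S)*(2*(7/3) + G) = (G + 2*S)*(14/3 + G) = (14/3 + G)*(G + 2*S))
g(5, -8) + 49*117 = ((-8)**2 + (14/3)*(-8) + (28/3)*5 + 2*(-8)*5) + 49*117 = (64 - 112/3 + 140/3 - 80) + 5733 = -20/3 + 5733 = 17179/3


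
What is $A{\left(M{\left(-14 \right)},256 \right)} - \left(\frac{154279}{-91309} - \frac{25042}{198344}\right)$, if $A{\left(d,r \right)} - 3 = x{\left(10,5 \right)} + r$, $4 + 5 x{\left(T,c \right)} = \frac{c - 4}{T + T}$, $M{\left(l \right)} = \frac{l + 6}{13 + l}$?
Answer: $\frac{29432643191901}{113191201850} \approx 260.03$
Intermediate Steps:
$M{\left(l \right)} = \frac{6 + l}{13 + l}$
$x{\left(T,c \right)} = - \frac{4}{5} + \frac{-4 + c}{10 T}$ ($x{\left(T,c \right)} = - \frac{4}{5} + \frac{\left(c - 4\right) \frac{1}{T + T}}{5} = - \frac{4}{5} + \frac{\left(-4 + c\right) \frac{1}{2 T}}{5} = - \frac{4}{5} + \frac{\frac{1}{2} \frac{1}{T} \left(-4 + c\right)}{5} = - \frac{4}{5} + \frac{-4 + c}{10 T}$)
$A{\left(d,r \right)} = \frac{221}{100} + r$ ($A{\left(d,r \right)} = 3 + \left(\frac{-4 + 5 - 80}{10 \cdot 10} + r\right) = 3 + \left(\frac{1}{10} \cdot \frac{1}{10} \left(-4 + 5 - 80\right) + r\right) = 3 + \left(\frac{1}{10} \cdot \frac{1}{10} \left(-79\right) + r\right) = 3 + \left(- \frac{79}{100} + r\right) = \frac{221}{100} + r$)
$A{\left(M{\left(-14 \right)},256 \right)} - \left(\frac{154279}{-91309} - \frac{25042}{198344}\right) = \left(\frac{221}{100} + 256\right) - \left(\frac{154279}{-91309} - \frac{25042}{198344}\right) = \frac{25821}{100} - \left(154279 \left(- \frac{1}{91309}\right) - \frac{12521}{99172}\right) = \frac{25821}{100} - \left(- \frac{154279}{91309} - \frac{12521}{99172}\right) = \frac{25821}{100} - - \frac{16443436977}{9055296148} = \frac{25821}{100} + \frac{16443436977}{9055296148} = \frac{29432643191901}{113191201850}$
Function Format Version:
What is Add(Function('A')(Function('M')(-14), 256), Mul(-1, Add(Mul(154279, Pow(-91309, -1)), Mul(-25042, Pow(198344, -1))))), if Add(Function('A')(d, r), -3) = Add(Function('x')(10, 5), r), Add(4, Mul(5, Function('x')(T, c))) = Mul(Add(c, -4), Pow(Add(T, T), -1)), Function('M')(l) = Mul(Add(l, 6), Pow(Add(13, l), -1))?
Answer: Rational(29432643191901, 113191201850) ≈ 260.03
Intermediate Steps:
Function('M')(l) = Mul(Pow(Add(13, l), -1), Add(6, l)) (Function('M')(l) = Mul(Add(6, l), Pow(Add(13, l), -1)) = Mul(Pow(Add(13, l), -1), Add(6, l)))
Function('x')(T, c) = Add(Rational(-4, 5), Mul(Rational(1, 10), Pow(T, -1), Add(-4, c))) (Function('x')(T, c) = Add(Rational(-4, 5), Mul(Rational(1, 5), Mul(Add(c, -4), Pow(Add(T, T), -1)))) = Add(Rational(-4, 5), Mul(Rational(1, 5), Mul(Add(-4, c), Pow(Mul(2, T), -1)))) = Add(Rational(-4, 5), Mul(Rational(1, 5), Mul(Add(-4, c), Mul(Rational(1, 2), Pow(T, -1))))) = Add(Rational(-4, 5), Mul(Rational(1, 5), Mul(Rational(1, 2), Pow(T, -1), Add(-4, c)))) = Add(Rational(-4, 5), Mul(Rational(1, 10), Pow(T, -1), Add(-4, c))))
Function('A')(d, r) = Add(Rational(221, 100), r) (Function('A')(d, r) = Add(3, Add(Mul(Rational(1, 10), Pow(10, -1), Add(-4, 5, Mul(-8, 10))), r)) = Add(3, Add(Mul(Rational(1, 10), Rational(1, 10), Add(-4, 5, -80)), r)) = Add(3, Add(Mul(Rational(1, 10), Rational(1, 10), -79), r)) = Add(3, Add(Rational(-79, 100), r)) = Add(Rational(221, 100), r))
Add(Function('A')(Function('M')(-14), 256), Mul(-1, Add(Mul(154279, Pow(-91309, -1)), Mul(-25042, Pow(198344, -1))))) = Add(Add(Rational(221, 100), 256), Mul(-1, Add(Mul(154279, Pow(-91309, -1)), Mul(-25042, Pow(198344, -1))))) = Add(Rational(25821, 100), Mul(-1, Add(Mul(154279, Rational(-1, 91309)), Mul(-25042, Rational(1, 198344))))) = Add(Rational(25821, 100), Mul(-1, Add(Rational(-154279, 91309), Rational(-12521, 99172)))) = Add(Rational(25821, 100), Mul(-1, Rational(-16443436977, 9055296148))) = Add(Rational(25821, 100), Rational(16443436977, 9055296148)) = Rational(29432643191901, 113191201850)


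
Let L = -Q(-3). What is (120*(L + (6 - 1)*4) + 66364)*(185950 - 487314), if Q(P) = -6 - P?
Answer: -20831485136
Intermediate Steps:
L = 3 (L = -(-6 - 1*(-3)) = -(-6 + 3) = -1*(-3) = 3)
(120*(L + (6 - 1)*4) + 66364)*(185950 - 487314) = (120*(3 + (6 - 1)*4) + 66364)*(185950 - 487314) = (120*(3 + 5*4) + 66364)*(-301364) = (120*(3 + 20) + 66364)*(-301364) = (120*23 + 66364)*(-301364) = (2760 + 66364)*(-301364) = 69124*(-301364) = -20831485136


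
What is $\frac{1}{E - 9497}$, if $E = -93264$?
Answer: $- \frac{1}{102761} \approx -9.7313 \cdot 10^{-6}$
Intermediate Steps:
$\frac{1}{E - 9497} = \frac{1}{-93264 - 9497} = \frac{1}{-102761} = - \frac{1}{102761}$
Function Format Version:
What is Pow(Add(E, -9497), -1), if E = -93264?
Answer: Rational(-1, 102761) ≈ -9.7313e-6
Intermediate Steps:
Pow(Add(E, -9497), -1) = Pow(Add(-93264, -9497), -1) = Pow(-102761, -1) = Rational(-1, 102761)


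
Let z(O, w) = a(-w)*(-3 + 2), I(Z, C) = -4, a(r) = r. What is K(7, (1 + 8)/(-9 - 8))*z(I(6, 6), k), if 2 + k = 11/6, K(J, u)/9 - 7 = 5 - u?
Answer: -639/34 ≈ -18.794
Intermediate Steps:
K(J, u) = 108 - 9*u (K(J, u) = 63 + 9*(5 - u) = 63 + (45 - 9*u) = 108 - 9*u)
k = -⅙ (k = -2 + 11/6 = -⅙ ≈ -0.16667)
z(O, w) = w (z(O, w) = (-w)*(-3 + 2) = -w*(-1) = w)
K(7, (1 + 8)/(-9 - 8))*z(I(6, 6), k) = (108 - 9*(1 + 8)/(-9 - 8))*(-⅙) = (108 - 81/(-17))*(-⅙) = (108 - 81*(-1)/17)*(-⅙) = (108 - 9*(-9/17))*(-⅙) = (108 + 81/17)*(-⅙) = (1917/17)*(-⅙) = -639/34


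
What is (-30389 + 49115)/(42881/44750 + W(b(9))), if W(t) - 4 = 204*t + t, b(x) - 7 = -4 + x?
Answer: 837988500/110306881 ≈ 7.5969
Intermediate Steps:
b(x) = 3 + x (b(x) = 7 + (-4 + x) = 3 + x)
W(t) = 4 + 205*t (W(t) = 4 + (204*t + t) = 4 + 205*t)
(-30389 + 49115)/(42881/44750 + W(b(9))) = (-30389 + 49115)/(42881/44750 + (4 + 205*(3 + 9))) = 18726/(42881*(1/44750) + (4 + 205*12)) = 18726/(42881/44750 + (4 + 2460)) = 18726/(42881/44750 + 2464) = 18726/(110306881/44750) = 18726*(44750/110306881) = 837988500/110306881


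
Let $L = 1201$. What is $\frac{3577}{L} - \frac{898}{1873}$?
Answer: $\frac{5621223}{2249473} \approx 2.4989$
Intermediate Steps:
$\frac{3577}{L} - \frac{898}{1873} = \frac{3577}{1201} - \frac{898}{1873} = \frac{5621223}{2249473}$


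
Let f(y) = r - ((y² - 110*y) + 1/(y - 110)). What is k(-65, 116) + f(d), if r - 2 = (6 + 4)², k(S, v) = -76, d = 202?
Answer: -1707337/92 ≈ -18558.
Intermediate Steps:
r = 102 (r = 2 + (6 + 4)² = 2 + 10² = 2 + 100 = 102)
f(y) = 102 - y² - 1/(-110 + y) + 110*y (f(y) = 102 - ((y² - 110*y) + 1/(y - 110)) = 102 - ((y² - 110*y) + 1/(-110 + y)) = 102 - (y² + 1/(-110 + y) - 110*y) = 102 + (-y² - 1/(-110 + y) + 110*y) = 102 - y² - 1/(-110 + y) + 110*y)
k(-65, 116) + f(d) = -76 + (-11221 - 1*202³ - 11998*202 + 220*202²)/(-110 + 202) = -76 + (-11221 - 1*8242408 - 2423596 + 220*40804)/92 = -76 + (-11221 - 8242408 - 2423596 + 8976880)/92 = -76 + (1/92)*(-1700345) = -76 - 1700345/92 = -1707337/92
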